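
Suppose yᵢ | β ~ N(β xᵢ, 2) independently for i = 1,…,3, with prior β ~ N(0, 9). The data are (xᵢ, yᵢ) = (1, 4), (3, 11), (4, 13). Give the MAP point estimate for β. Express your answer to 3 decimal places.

log p(β | y) = −Σ(yᵢ − βxᵢ)²/(2·2) − β²/(2·9) + const.
Setting the derivative to zero: Σxᵢ(yᵢ − βxᵢ)/2 − β/9 = 0, so β = Σxᵢyᵢ / (Σxᵢ² + σ²/τ²).
Σxᵢyᵢ = 1·4 + 3·11 + 4·13 = 89; Σxᵢ² = 26; σ²/τ² = 2/9.
β̂_MAP = 89 / (26 + 2/9) = 89/(236/9) = 801/236 ≈ 3.394.

β̂_MAP = 3.394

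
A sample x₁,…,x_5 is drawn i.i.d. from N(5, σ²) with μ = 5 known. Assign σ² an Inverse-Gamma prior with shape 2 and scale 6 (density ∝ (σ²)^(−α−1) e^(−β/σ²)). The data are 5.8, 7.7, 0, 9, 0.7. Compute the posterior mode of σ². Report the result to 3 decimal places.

σ̂²_MAP = 7.220

Sum of squared deviations about the known mean: SS = (5.8−5)² + (7.7−5)² + (0−5)² + (9−5)² + (0.7−5)² = 67.42.
The Normal likelihood contributes (σ²)^(−n/2) exp(−SS/(2σ²)), so the posterior is Inverse-Gamma(α + n/2, β + SS/2) = Inverse-Gamma(4.5, 39.71).
The mode of Inverse-Gamma(a, b) is b/(a+1) = 39.71/5.5 ≈ 7.220.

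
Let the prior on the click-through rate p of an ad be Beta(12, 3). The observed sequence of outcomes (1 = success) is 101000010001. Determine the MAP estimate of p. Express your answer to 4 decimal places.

p̂_MAP = 0.6000

Prior: Beta(12, 3).
Data: 4 successes in 12 trials (from the sequence). The binomial likelihood contributes p^4(1−p)^8, so the posterior is Beta(12+4, 3+8) = Beta(16, 11).
For Beta(a, b) with a, b > 1 the mode is (a−1)/(a+b−2) = 15/25 ≈ 0.6000.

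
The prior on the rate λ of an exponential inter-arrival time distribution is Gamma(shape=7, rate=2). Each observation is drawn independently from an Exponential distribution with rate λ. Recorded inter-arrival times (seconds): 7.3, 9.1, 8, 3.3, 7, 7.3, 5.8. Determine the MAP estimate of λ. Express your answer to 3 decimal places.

λ̂_MAP = 0.261

The Exponential(rate=λ) likelihood is ∝ λ^n e^(−λΣtᵢ). Here n = 7 and Σtᵢ = 7.3 + 9.1 + 8 + 3.3 + 7 + 7.3 + 5.8 = 47.8.
Posterior ∝ λ^6e^(−2λ) · λ^7e^(−47.8λ) = λ^13e^(−49.8λ), i.e. Gamma(14, 49.8).
Mode = (a−1)/b = 13/49.8 ≈ 0.261.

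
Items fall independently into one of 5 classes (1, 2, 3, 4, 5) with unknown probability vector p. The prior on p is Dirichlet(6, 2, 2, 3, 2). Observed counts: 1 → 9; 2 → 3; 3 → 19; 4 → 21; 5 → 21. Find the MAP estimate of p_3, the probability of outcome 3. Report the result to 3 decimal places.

The posterior is Dirichlet(αᵢ + nᵢ) = Dirichlet(15, 5, 21, 24, 23).
For a Dirichlet(a₁,…,a_K) with all aᵢ > 1, the mode has j-th component (aⱼ − 1)/(Σaᵢ − K).
Here Σaᵢ = 88 and K = 5, so p_3 = (21 − 1)/(88 − 5) = 20/83 ≈ 0.241.

MAP estimate: 0.241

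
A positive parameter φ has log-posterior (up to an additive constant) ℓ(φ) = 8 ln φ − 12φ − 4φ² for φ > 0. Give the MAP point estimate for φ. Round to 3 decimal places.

φ̂_MAP = 0.500

ℓ'(φ) = 8/φ − 12 − 8φ. Setting this to zero and multiplying by φ: 8φ² + 12φ − 8 = 0.
φ = (−12 + √(12² + 4·8·8)) / (2·8) = (−12 + √400) / 16 = (−12 + 20)/16 = 1/2.
ℓ''(φ) = −8/φ² − 8 < 0, confirming a maximum.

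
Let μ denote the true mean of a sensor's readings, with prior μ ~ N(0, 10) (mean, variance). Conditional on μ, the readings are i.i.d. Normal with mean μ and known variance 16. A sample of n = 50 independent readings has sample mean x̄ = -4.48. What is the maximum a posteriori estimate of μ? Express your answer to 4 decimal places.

μ̂_MAP = -4.3411

n = 50, x̄ = -4.48.
For a Normal prior and Normal likelihood with known variance, the posterior is Normal; its mode equals its mean, the precision-weighted average.
Prior precision 1/σ₀² = 1/10 = 0.1; data precision n/σ² = 50/16 = 3.125.
μ̂ = (0.1·0 + 3.125·(-4.48)) / (0.1 + 3.125) = (-14)/3.225 = -560/129 ≈ -4.3411.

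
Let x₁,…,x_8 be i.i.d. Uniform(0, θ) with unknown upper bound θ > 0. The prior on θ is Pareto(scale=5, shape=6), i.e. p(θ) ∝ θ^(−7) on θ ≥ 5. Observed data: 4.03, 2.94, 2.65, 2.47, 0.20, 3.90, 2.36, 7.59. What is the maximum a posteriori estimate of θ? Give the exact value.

The Uniform(0, θ) likelihood is θ^(−n) for θ ≥ max(xᵢ), zero otherwise. Here max(xᵢ) = 7.59.
Posterior ∝ θ^(−7) · θ^(−8) = θ^(−15) on θ ≥ max(5, 7.59) = 7.59.
This density is strictly decreasing in θ, so the posterior mode lies at the lower boundary of the support.

θ̂_MAP = 7.59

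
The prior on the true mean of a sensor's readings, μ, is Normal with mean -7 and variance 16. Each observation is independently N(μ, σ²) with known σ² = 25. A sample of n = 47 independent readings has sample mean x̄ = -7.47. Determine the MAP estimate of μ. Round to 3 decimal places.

μ̂_MAP = -7.455

n = 47, x̄ = -7.47.
For a Normal prior and Normal likelihood with known variance, the posterior is Normal; its mode equals its mean, the precision-weighted average.
Prior precision 1/σ₀² = 1/16 = 0.0625; data precision n/σ² = 47/25 = 1.88.
μ̂ = (0.0625·(-7) + 1.88·(-7.47)) / (0.0625 + 1.88) = (-14.4811)/1.9425 = -144811/19425 ≈ -7.455.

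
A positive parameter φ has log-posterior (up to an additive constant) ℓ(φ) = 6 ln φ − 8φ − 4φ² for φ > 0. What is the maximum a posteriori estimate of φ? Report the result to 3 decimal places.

ℓ'(φ) = 6/φ − 8 − 8φ. Setting this to zero and multiplying by φ: 8φ² + 8φ − 6 = 0.
φ = (−8 + √(8² + 4·8·6)) / (2·8) = (−8 + √256) / 16 = (−8 + 16)/16 = 1/2.
ℓ''(φ) = −6/φ² − 8 < 0, confirming a maximum.

φ̂_MAP = 0.500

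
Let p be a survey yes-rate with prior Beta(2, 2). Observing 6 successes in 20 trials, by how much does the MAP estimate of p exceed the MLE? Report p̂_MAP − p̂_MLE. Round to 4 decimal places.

Posterior is Beta(8, 16); MAP = (8−1)/(24−2) = 7/22 ≈ 0.31818.
MLE ignores the prior: p̂_MLE = k/n = 6/20 ≈ 0.30000.
Difference = 7/22 − 6/20 = 1/55 ≈ 0.0182.

MAP − MLE = 0.0182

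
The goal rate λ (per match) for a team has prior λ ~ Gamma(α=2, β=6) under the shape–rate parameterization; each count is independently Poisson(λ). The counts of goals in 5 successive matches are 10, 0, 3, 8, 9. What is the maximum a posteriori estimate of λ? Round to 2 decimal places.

Σxᵢ = 10+0+3+8+9 = 30, with n = 5.
Posterior ∝ λe^(−6λ) · λ^30e^(−5λ) = λ^31e^(−11λ), i.e. Gamma(shape=32, rate=11).
The mode of a Gamma(a, b) with a ≥ 1 (shape–rate) is (a−1)/b = 31/11 ≈ 2.82.

λ̂_MAP = 2.82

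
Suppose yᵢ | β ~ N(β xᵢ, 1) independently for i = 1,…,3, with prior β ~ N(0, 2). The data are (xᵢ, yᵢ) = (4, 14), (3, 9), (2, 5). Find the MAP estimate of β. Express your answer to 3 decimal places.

β̂_MAP = 3.153

log p(β | y) = −Σ(yᵢ − βxᵢ)²/(2·1) − β²/(2·2) + const.
Setting the derivative to zero: Σxᵢ(yᵢ − βxᵢ)/1 − β/2 = 0, so β = Σxᵢyᵢ / (Σxᵢ² + σ²/τ²).
Σxᵢyᵢ = 4·14 + 3·9 + 2·5 = 93; Σxᵢ² = 29; σ²/τ² = 0.5.
β̂_MAP = 93 / (29 + 0.5) = 93/29.5 ≈ 3.153.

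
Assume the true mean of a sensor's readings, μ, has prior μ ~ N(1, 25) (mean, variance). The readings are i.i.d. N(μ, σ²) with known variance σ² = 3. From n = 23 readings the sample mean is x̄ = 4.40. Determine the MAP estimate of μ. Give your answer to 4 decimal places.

n = 23, x̄ = 4.40.
For a Normal prior and Normal likelihood with known variance, the posterior is Normal; its mode equals its mean, the precision-weighted average.
Prior precision 1/σ₀² = 1/25 = 0.04; data precision n/σ² = 23/3.
μ̂ = (0.04·1 + (23/3)·4.4) / (0.04 + 23/3) = (2533/75)/(578/75) = 149/34 ≈ 4.3824.

μ̂_MAP = 4.3824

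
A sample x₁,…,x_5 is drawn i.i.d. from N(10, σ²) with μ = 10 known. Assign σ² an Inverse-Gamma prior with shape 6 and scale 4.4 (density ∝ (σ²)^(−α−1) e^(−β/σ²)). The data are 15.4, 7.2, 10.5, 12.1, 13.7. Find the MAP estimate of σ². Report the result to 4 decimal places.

Sum of squared deviations about the known mean: SS = (15.4−10)² + (7.2−10)² + (10.5−10)² + (12.1−10)² + (13.7−10)² = 55.35.
The Normal likelihood contributes (σ²)^(−n/2) exp(−SS/(2σ²)), so the posterior is Inverse-Gamma(α + n/2, β + SS/2) = Inverse-Gamma(8.5, 32.075).
The mode of Inverse-Gamma(a, b) is b/(a+1) = 32.075/9.5 ≈ 3.3763.

σ̂²_MAP = 3.3763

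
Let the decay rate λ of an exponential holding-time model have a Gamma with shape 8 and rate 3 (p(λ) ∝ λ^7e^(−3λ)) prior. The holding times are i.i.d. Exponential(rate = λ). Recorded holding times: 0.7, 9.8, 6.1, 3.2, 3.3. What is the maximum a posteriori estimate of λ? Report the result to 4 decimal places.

The Exponential(rate=λ) likelihood is ∝ λ^n e^(−λΣtᵢ). Here n = 5 and Σtᵢ = 0.7 + 9.8 + 6.1 + 3.2 + 3.3 = 23.1.
Posterior ∝ λ^7e^(−3λ) · λ^5e^(−23.1λ) = λ^12e^(−26.1λ), i.e. Gamma(13, 26.1).
Mode = (a−1)/b = 12/26.1 ≈ 0.4598.

λ̂_MAP = 0.4598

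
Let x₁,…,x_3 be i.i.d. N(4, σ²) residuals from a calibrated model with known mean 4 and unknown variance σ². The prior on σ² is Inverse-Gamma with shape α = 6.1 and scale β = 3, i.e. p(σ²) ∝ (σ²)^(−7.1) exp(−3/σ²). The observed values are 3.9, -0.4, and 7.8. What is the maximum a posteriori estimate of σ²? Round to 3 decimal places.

Sum of squared deviations about the known mean: SS = (3.9−4)² + (-0.4−4)² + (7.8−4)² = 33.81.
The Normal likelihood contributes (σ²)^(−n/2) exp(−SS/(2σ²)), so the posterior is Inverse-Gamma(α + n/2, β + SS/2) = Inverse-Gamma(7.6, 19.905).
The mode of Inverse-Gamma(a, b) is b/(a+1) = 19.905/8.6 ≈ 2.315.

σ̂²_MAP = 2.315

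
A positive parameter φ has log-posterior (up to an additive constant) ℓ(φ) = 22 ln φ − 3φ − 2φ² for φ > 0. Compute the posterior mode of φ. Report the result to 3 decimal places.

φ̂_MAP = 2.000

ℓ'(φ) = 22/φ − 3 − 4φ. Setting this to zero and multiplying by φ: 4φ² + 3φ − 22 = 0.
φ = (−3 + √(3² + 4·4·22)) / (2·4) = (−3 + √361) / 8 = (−3 + 19)/8 = 2.
ℓ''(φ) = −22/φ² − 4 < 0, confirming a maximum.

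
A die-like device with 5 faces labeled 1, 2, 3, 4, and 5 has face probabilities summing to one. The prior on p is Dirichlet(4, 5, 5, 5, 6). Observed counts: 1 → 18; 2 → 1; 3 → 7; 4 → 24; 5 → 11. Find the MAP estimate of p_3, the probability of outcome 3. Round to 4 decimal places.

The posterior is Dirichlet(αᵢ + nᵢ) = Dirichlet(22, 6, 12, 29, 17).
For a Dirichlet(a₁,…,a_K) with all aᵢ > 1, the mode has j-th component (aⱼ − 1)/(Σaᵢ − K).
Here Σaᵢ = 86 and K = 5, so p_3 = (12 − 1)/(86 − 5) = 11/81 ≈ 0.1358.

MAP estimate: 0.1358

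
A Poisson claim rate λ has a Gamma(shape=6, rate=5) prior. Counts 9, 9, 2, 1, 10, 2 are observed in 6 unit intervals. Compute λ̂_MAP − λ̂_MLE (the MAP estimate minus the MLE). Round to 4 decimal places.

Σxᵢ = 33. Posterior is Gamma(39, 11); MAP = (39−1)/11 = 38/11 ≈ 3.45455.
MLE = x̄ = 33/6 ≈ 5.50000.
Difference = 38/11 − 33/6 = -45/22 ≈ -2.0455.

MAP − MLE = -2.0455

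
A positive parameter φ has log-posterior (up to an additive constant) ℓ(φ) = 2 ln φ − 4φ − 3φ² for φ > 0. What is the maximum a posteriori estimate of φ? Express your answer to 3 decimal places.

φ̂_MAP = 0.333

ℓ'(φ) = 2/φ − 4 − 6φ. Setting this to zero and multiplying by φ: 6φ² + 4φ − 2 = 0.
φ = (−4 + √(4² + 4·6·2)) / (2·6) = (−4 + √64) / 12 = (−4 + 8)/12 = 1/3.
ℓ''(φ) = −2/φ² − 6 < 0, confirming a maximum.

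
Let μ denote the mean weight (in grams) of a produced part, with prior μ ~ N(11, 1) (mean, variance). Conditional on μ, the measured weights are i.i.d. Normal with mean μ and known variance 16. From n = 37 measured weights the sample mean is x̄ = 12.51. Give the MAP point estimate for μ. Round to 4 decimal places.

n = 37, x̄ = 12.51.
For a Normal prior and Normal likelihood with known variance, the posterior is Normal; its mode equals its mean, the precision-weighted average.
Prior precision 1/σ₀² = 1/1 = 1; data precision n/σ² = 37/16 = 2.3125.
μ̂ = (1·11 + 2.3125·12.51) / (1 + 2.3125) = 39.929375/3.3125 = 63887/5300 ≈ 12.0542.

μ̂_MAP = 12.0542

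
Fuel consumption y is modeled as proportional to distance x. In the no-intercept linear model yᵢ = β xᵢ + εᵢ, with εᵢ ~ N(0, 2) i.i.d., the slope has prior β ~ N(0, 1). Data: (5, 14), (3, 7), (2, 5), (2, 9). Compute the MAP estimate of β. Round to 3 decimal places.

log p(β | y) = −Σ(yᵢ − βxᵢ)²/(2·2) − β²/(2·1) + const.
Setting the derivative to zero: Σxᵢ(yᵢ − βxᵢ)/2 − β/1 = 0, so β = Σxᵢyᵢ / (Σxᵢ² + σ²/τ²).
Σxᵢyᵢ = 5·14 + 3·7 + 2·5 + 2·9 = 119; Σxᵢ² = 42; σ²/τ² = 2.
β̂_MAP = 119 / (42 + 2) = 119/44 ≈ 2.705.

β̂_MAP = 2.705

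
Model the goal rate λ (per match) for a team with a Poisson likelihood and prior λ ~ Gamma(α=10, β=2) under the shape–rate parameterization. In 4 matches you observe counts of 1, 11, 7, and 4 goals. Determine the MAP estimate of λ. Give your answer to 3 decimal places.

Σxᵢ = 1+11+7+4 = 23, with n = 4.
Posterior ∝ λ^9e^(−2λ) · λ^23e^(−4λ) = λ^32e^(−6λ), i.e. Gamma(shape=33, rate=6).
The mode of a Gamma(a, b) with a ≥ 1 (shape–rate) is (a−1)/b = 32/6 ≈ 5.333.

λ̂_MAP = 5.333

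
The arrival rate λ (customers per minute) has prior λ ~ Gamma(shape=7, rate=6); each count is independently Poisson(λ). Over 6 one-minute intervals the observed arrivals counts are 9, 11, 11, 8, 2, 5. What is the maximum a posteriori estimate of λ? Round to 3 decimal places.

Σxᵢ = 9+11+11+8+2+5 = 46, with n = 6.
Posterior ∝ λ^6e^(−6λ) · λ^46e^(−6λ) = λ^52e^(−12λ), i.e. Gamma(shape=53, rate=12).
The mode of a Gamma(a, b) with a ≥ 1 (shape–rate) is (a−1)/b = 52/12 ≈ 4.333.

λ̂_MAP = 4.333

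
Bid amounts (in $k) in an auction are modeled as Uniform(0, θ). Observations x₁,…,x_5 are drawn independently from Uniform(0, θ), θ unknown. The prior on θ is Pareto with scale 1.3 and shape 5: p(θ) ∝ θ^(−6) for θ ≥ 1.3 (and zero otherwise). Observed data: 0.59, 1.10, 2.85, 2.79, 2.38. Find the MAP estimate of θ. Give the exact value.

θ̂_MAP = 2.85

The Uniform(0, θ) likelihood is θ^(−n) for θ ≥ max(xᵢ), zero otherwise. Here max(xᵢ) = 2.85.
Posterior ∝ θ^(−6) · θ^(−5) = θ^(−11) on θ ≥ max(1.3, 2.85) = 2.85.
This density is strictly decreasing in θ, so the posterior mode lies at the lower boundary of the support.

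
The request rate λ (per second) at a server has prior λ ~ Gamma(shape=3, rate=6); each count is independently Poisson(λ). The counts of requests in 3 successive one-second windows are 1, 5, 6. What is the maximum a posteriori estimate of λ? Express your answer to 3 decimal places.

λ̂_MAP = 1.556

Σxᵢ = 1+5+6 = 12, with n = 3.
Posterior ∝ λ^2e^(−6λ) · λ^12e^(−3λ) = λ^14e^(−9λ), i.e. Gamma(shape=15, rate=9).
The mode of a Gamma(a, b) with a ≥ 1 (shape–rate) is (a−1)/b = 14/9 ≈ 1.556.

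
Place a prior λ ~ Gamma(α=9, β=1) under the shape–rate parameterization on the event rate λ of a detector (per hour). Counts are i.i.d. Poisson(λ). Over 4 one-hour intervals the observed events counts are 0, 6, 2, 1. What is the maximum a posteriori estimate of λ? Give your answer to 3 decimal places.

Σxᵢ = 0+6+2+1 = 9, with n = 4.
Posterior ∝ λ^8e^(−1λ) · λ^9e^(−4λ) = λ^17e^(−5λ), i.e. Gamma(shape=18, rate=5).
The mode of a Gamma(a, b) with a ≥ 1 (shape–rate) is (a−1)/b = 17/5 ≈ 3.400.

λ̂_MAP = 3.400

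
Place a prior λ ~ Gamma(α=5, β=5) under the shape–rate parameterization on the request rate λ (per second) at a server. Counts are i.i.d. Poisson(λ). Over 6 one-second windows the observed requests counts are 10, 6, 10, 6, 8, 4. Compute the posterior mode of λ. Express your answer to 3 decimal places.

λ̂_MAP = 4.364

Σxᵢ = 10+6+10+6+8+4 = 44, with n = 6.
Posterior ∝ λ^4e^(−5λ) · λ^44e^(−6λ) = λ^48e^(−11λ), i.e. Gamma(shape=49, rate=11).
The mode of a Gamma(a, b) with a ≥ 1 (shape–rate) is (a−1)/b = 48/11 ≈ 4.364.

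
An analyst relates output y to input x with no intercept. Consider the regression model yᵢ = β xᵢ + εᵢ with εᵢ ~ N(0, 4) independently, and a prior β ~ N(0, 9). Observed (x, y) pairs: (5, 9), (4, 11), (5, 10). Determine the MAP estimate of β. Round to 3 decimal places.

β̂_MAP = 2.092

log p(β | y) = −Σ(yᵢ − βxᵢ)²/(2·4) − β²/(2·9) + const.
Setting the derivative to zero: Σxᵢ(yᵢ − βxᵢ)/4 − β/9 = 0, so β = Σxᵢyᵢ / (Σxᵢ² + σ²/τ²).
Σxᵢyᵢ = 5·9 + 4·11 + 5·10 = 139; Σxᵢ² = 66; σ²/τ² = 4/9.
β̂_MAP = 139 / (66 + 4/9) = 139/(598/9) = 1251/598 ≈ 2.092.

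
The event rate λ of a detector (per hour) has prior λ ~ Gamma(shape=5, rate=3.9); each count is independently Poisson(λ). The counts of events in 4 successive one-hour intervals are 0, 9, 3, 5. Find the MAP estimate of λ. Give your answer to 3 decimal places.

Σxᵢ = 0+9+3+5 = 17, with n = 4.
Posterior ∝ λ^4e^(−3.9λ) · λ^17e^(−4λ) = λ^21e^(−7.9λ), i.e. Gamma(shape=22, rate=7.9).
The mode of a Gamma(a, b) with a ≥ 1 (shape–rate) is (a−1)/b = 21/7.9 ≈ 2.658.

λ̂_MAP = 2.658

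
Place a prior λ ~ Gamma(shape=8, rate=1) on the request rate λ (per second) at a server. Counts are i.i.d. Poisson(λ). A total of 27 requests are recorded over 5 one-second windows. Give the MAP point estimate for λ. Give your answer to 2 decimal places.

Σxᵢ = 27, n = 5.
Posterior ∝ λ^7e^(−1λ) · λ^27e^(−5λ) = λ^34e^(−6λ), i.e. Gamma(shape=35, rate=6).
The mode of a Gamma(a, b) with a ≥ 1 (shape–rate) is (a−1)/b = 34/6 ≈ 5.67.

λ̂_MAP = 5.67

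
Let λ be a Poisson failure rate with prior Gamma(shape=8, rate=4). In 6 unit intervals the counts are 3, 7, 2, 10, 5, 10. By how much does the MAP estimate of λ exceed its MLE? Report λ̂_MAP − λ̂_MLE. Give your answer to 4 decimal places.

Σxᵢ = 37. Posterior is Gamma(45, 10); MAP = (45−1)/10 = 44/10 ≈ 4.40000.
MLE = x̄ = 37/6 ≈ 6.16667.
Difference = 44/10 − 37/6 = -53/30 ≈ -1.7667.

MAP − MLE = -1.7667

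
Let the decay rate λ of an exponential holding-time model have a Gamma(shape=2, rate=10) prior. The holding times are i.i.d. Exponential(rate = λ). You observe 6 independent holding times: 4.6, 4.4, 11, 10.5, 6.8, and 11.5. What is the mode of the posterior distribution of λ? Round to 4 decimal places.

The Exponential(rate=λ) likelihood is ∝ λ^n e^(−λΣtᵢ). Here n = 6 and Σtᵢ = 4.6 + 4.4 + 11 + 10.5 + 6.8 + 11.5 = 48.8.
Posterior ∝ λe^(−10λ) · λ^6e^(−48.8λ) = λ^7e^(−58.8λ), i.e. Gamma(8, 58.8).
Mode = (a−1)/b = 7/58.8 ≈ 0.1190.

λ̂_MAP = 0.1190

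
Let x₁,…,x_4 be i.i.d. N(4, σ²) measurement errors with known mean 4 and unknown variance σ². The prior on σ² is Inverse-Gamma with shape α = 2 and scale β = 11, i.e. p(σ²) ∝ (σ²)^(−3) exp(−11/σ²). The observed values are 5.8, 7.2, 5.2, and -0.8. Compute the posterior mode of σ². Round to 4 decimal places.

Sum of squared deviations about the known mean: SS = (5.8−4)² + (7.2−4)² + (5.2−4)² + (-0.8−4)² = 37.96.
The Normal likelihood contributes (σ²)^(−n/2) exp(−SS/(2σ²)), so the posterior is Inverse-Gamma(α + n/2, β + SS/2) = Inverse-Gamma(4, 29.98).
The mode of Inverse-Gamma(a, b) is b/(a+1) = 29.98/5 ≈ 5.9960.

σ̂²_MAP = 5.9960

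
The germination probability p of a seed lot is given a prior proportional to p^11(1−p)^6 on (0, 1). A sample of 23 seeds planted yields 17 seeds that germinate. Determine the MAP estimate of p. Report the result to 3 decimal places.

The prior density ∝ p^11(1−p)^6 is the kernel of Beta(12, 7).
Data: 17 successes in 23 trials. The binomial likelihood contributes p^17(1−p)^6, so the posterior is Beta(12+17, 7+6) = Beta(29, 13).
For Beta(a, b) with a, b > 1 the mode is (a−1)/(a+b−2) = 28/40 ≈ 0.700.

p̂_MAP = 0.700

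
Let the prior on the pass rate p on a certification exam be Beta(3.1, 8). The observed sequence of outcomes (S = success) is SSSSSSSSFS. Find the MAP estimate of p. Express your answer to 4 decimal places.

Prior: Beta(3.1, 8).
Data: 9 successes in 10 trials (from the sequence). The binomial likelihood contributes p^9(1−p)^1, so the posterior is Beta(3.1+9, 8+1) = Beta(12.1, 9).
For Beta(a, b) with a, b > 1 the mode is (a−1)/(a+b−2) = 11.1/19.1 ≈ 0.5812.

p̂_MAP = 0.5812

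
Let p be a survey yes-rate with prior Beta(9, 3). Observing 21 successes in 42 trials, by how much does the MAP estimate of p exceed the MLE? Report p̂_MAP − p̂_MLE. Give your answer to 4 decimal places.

MAP − MLE = 0.0577

Posterior is Beta(30, 24); MAP = (30−1)/(54−2) = 29/52 ≈ 0.55769.
MLE ignores the prior: p̂_MLE = k/n = 21/42 ≈ 0.50000.
Difference = 29/52 − 21/42 = 3/52 ≈ 0.0577.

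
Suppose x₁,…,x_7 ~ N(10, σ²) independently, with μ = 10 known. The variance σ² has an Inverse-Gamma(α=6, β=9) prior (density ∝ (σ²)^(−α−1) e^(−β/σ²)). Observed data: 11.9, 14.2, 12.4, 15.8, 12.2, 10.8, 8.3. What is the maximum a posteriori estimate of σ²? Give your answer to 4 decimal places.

σ̂²_MAP = 4.1438

Sum of squared deviations about the known mean: SS = (11.9−10)² + (14.2−10)² + (12.4−10)² + (15.8−10)² + (12.2−10)² + (10.8−10)² + (8.3−10)² = 69.02.
The Normal likelihood contributes (σ²)^(−n/2) exp(−SS/(2σ²)), so the posterior is Inverse-Gamma(α + n/2, β + SS/2) = Inverse-Gamma(9.5, 43.51).
The mode of Inverse-Gamma(a, b) is b/(a+1) = 43.51/10.5 ≈ 4.1438.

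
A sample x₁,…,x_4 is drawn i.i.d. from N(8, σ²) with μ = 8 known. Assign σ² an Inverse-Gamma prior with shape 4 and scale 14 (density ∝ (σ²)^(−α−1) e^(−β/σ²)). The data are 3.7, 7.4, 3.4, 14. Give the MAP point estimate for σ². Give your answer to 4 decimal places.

σ̂²_MAP = 7.4293

Sum of squared deviations about the known mean: SS = (3.7−8)² + (7.4−8)² + (3.4−8)² + (14−8)² = 76.01.
The Normal likelihood contributes (σ²)^(−n/2) exp(−SS/(2σ²)), so the posterior is Inverse-Gamma(α + n/2, β + SS/2) = Inverse-Gamma(6, 52.005).
The mode of Inverse-Gamma(a, b) is b/(a+1) = 52.005/7 ≈ 7.4293.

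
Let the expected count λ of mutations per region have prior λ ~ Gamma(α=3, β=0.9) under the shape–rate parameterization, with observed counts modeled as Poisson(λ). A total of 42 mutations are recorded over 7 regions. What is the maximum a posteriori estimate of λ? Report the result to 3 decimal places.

λ̂_MAP = 5.570

Σxᵢ = 42, n = 7.
Posterior ∝ λ^2e^(−0.9λ) · λ^42e^(−7λ) = λ^44e^(−7.9λ), i.e. Gamma(shape=45, rate=7.9).
The mode of a Gamma(a, b) with a ≥ 1 (shape–rate) is (a−1)/b = 44/7.9 ≈ 5.570.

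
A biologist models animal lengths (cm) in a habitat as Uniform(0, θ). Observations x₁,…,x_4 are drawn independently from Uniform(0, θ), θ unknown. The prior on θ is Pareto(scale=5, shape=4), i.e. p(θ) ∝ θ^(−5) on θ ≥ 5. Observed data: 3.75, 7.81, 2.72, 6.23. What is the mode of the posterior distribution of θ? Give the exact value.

The Uniform(0, θ) likelihood is θ^(−n) for θ ≥ max(xᵢ), zero otherwise. Here max(xᵢ) = 7.81.
Posterior ∝ θ^(−5) · θ^(−4) = θ^(−9) on θ ≥ max(5, 7.81) = 7.81.
This density is strictly decreasing in θ, so the posterior mode lies at the lower boundary of the support.

θ̂_MAP = 7.81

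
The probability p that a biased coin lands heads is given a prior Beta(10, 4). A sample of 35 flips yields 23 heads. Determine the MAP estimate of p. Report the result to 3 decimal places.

p̂_MAP = 0.681

Prior: Beta(10, 4).
Data: 23 successes in 35 trials. The binomial likelihood contributes p^23(1−p)^12, so the posterior is Beta(10+23, 4+12) = Beta(33, 16).
For Beta(a, b) with a, b > 1 the mode is (a−1)/(a+b−2) = 32/47 ≈ 0.681.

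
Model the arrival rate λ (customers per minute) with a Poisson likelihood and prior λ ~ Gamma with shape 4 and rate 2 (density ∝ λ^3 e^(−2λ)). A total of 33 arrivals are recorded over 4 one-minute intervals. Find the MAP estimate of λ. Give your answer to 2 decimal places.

Σxᵢ = 33, n = 4.
Posterior ∝ λ^3e^(−2λ) · λ^33e^(−4λ) = λ^36e^(−6λ), i.e. Gamma(shape=37, rate=6).
The mode of a Gamma(a, b) with a ≥ 1 (shape–rate) is (a−1)/b = 36/6 ≈ 6.00.

λ̂_MAP = 6.00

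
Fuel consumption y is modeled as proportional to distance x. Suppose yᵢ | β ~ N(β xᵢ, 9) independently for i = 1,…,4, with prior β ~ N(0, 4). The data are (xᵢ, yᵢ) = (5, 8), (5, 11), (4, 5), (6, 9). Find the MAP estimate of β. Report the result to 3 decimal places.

log p(β | y) = −Σ(yᵢ − βxᵢ)²/(2·9) − β²/(2·4) + const.
Setting the derivative to zero: Σxᵢ(yᵢ − βxᵢ)/9 − β/4 = 0, so β = Σxᵢyᵢ / (Σxᵢ² + σ²/τ²).
Σxᵢyᵢ = 5·8 + 5·11 + 4·5 + 6·9 = 169; Σxᵢ² = 102; σ²/τ² = 2.25.
β̂_MAP = 169 / (102 + 2.25) = 169/104.25 ≈ 1.621.

β̂_MAP = 1.621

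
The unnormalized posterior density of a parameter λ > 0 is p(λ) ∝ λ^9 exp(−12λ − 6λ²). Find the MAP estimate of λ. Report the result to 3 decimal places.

ℓ'(λ) = 9/λ − 12 − 12λ. Setting this to zero and multiplying by λ: 12λ² + 12λ − 9 = 0.
λ = (−12 + √(12² + 4·12·9)) / (2·12) = (−12 + √576) / 24 = (−12 + 24)/24 = 1/2.
ℓ''(λ) = −9/λ² − 12 < 0, confirming a maximum.

λ̂_MAP = 0.500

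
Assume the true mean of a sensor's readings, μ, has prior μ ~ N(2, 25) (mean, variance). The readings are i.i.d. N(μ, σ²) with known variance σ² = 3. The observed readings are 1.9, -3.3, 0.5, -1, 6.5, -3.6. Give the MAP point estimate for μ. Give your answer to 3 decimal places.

n = 6; x̄ = (1.9 + (-3.3) + 0.5 + (-1) + 6.5 + (-3.6))/6 = 1/6 = 1/6 ≈ 0.1667.
For a Normal prior and Normal likelihood with known variance, the posterior is Normal; its mode equals its mean, the precision-weighted average.
Prior precision 1/σ₀² = 1/25 = 0.04; data precision n/σ² = 6/3 = 2.
μ̂ = (0.04·2 + 2·(1/6)) / (0.04 + 2) = (31/75)/2.04 = 31/153 ≈ 0.203.

μ̂_MAP = 0.203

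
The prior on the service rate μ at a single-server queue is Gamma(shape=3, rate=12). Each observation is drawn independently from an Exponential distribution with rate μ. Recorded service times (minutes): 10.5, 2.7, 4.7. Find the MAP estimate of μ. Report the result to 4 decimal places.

The Exponential(rate=μ) likelihood is ∝ μ^n e^(−μΣtᵢ). Here n = 3 and Σtᵢ = 10.5 + 2.7 + 4.7 = 17.9.
Posterior ∝ μ^2e^(−12μ) · μ^3e^(−17.9μ) = μ^5e^(−29.9μ), i.e. Gamma(6, 29.9).
Mode = (a−1)/b = 5/29.9 ≈ 0.1672.

μ̂_MAP = 0.1672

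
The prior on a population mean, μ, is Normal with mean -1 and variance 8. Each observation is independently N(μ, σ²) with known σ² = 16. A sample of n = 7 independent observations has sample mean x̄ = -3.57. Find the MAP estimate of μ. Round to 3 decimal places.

n = 7, x̄ = -3.57.
For a Normal prior and Normal likelihood with known variance, the posterior is Normal; its mode equals its mean, the precision-weighted average.
Prior precision 1/σ₀² = 1/8 = 0.125; data precision n/σ² = 7/16 = 0.4375.
μ̂ = (0.125·(-1) + 0.4375·(-3.57)) / (0.125 + 0.4375) = (-1.686875)/0.5625 = -2699/900 ≈ -2.999.

μ̂_MAP = -2.999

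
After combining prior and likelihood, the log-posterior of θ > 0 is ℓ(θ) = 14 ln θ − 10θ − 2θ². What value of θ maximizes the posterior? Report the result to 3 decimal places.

ℓ'(θ) = 14/θ − 10 − 4θ. Setting this to zero and multiplying by θ: 4θ² + 10θ − 14 = 0.
θ = (−10 + √(10² + 4·4·14)) / (2·4) = (−10 + √324) / 8 = (−10 + 18)/8 = 1.
ℓ''(θ) = −14/θ² − 4 < 0, confirming a maximum.

θ̂_MAP = 1.000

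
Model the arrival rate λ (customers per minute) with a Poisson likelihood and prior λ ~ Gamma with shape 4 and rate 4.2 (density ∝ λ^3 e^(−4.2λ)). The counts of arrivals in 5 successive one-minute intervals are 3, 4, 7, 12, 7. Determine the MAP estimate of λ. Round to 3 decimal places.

λ̂_MAP = 3.913

Σxᵢ = 3+4+7+12+7 = 33, with n = 5.
Posterior ∝ λ^3e^(−4.2λ) · λ^33e^(−5λ) = λ^36e^(−9.2λ), i.e. Gamma(shape=37, rate=9.2).
The mode of a Gamma(a, b) with a ≥ 1 (shape–rate) is (a−1)/b = 36/9.2 ≈ 3.913.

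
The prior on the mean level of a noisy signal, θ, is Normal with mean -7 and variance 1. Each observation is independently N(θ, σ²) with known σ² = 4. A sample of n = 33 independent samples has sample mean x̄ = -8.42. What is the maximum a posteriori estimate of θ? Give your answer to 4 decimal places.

n = 33, x̄ = -8.42.
For a Normal prior and Normal likelihood with known variance, the posterior is Normal; its mode equals its mean, the precision-weighted average.
Prior precision 1/σ₀² = 1/1 = 1; data precision n/σ² = 33/4 = 8.25.
θ̂ = (1·(-7) + 8.25·(-8.42)) / (1 + 8.25) = (-76.465)/9.25 = -15293/1850 ≈ -8.2665.

θ̂_MAP = -8.2665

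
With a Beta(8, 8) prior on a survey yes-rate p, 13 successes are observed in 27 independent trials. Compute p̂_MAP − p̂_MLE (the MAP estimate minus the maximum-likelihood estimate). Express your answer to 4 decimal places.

MAP − MLE = 0.0063

Posterior is Beta(21, 22); MAP = (21−1)/(43−2) = 20/41 ≈ 0.48780.
MLE ignores the prior: p̂_MLE = k/n = 13/27 ≈ 0.48148.
Difference = 20/41 − 13/27 = 7/1107 ≈ 0.0063.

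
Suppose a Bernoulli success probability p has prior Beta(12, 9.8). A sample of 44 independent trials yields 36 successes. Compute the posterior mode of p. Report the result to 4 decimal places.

Prior: Beta(12, 9.8).
Data: 36 successes in 44 trials. The binomial likelihood contributes p^36(1−p)^8, so the posterior is Beta(12+36, 9.8+8) = Beta(48, 17.8).
For Beta(a, b) with a, b > 1 the mode is (a−1)/(a+b−2) = 47/63.8 ≈ 0.7367.

p̂_MAP = 0.7367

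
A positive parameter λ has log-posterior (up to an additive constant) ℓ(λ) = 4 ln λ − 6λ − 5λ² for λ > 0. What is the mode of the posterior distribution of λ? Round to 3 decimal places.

ℓ'(λ) = 4/λ − 6 − 10λ. Setting this to zero and multiplying by λ: 10λ² + 6λ − 4 = 0.
λ = (−6 + √(6² + 4·10·4)) / (2·10) = (−6 + √196) / 20 = (−6 + 14)/20 = 2/5.
ℓ''(λ) = −4/λ² − 10 < 0, confirming a maximum.

λ̂_MAP = 0.400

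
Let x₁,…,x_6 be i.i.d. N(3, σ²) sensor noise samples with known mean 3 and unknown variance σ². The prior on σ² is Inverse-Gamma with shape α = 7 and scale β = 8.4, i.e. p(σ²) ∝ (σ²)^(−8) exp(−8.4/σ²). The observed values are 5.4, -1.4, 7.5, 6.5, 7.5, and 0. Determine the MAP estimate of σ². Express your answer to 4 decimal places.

σ̂²_MAP = 4.7123

Sum of squared deviations about the known mean: SS = (5.4−3)² + (-1.4−3)² + (7.5−3)² + (6.5−3)² + (7.5−3)² + (0−3)² = 86.87.
The Normal likelihood contributes (σ²)^(−n/2) exp(−SS/(2σ²)), so the posterior is Inverse-Gamma(α + n/2, β + SS/2) = Inverse-Gamma(10, 51.835).
The mode of Inverse-Gamma(a, b) is b/(a+1) = 51.835/11 ≈ 4.7123.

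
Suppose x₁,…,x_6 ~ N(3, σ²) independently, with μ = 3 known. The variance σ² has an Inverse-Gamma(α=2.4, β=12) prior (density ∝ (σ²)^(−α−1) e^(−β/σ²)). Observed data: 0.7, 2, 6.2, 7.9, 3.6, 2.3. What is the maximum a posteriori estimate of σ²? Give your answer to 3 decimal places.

Sum of squared deviations about the known mean: SS = (0.7−3)² + (2−3)² + (6.2−3)² + (7.9−3)² + (3.6−3)² + (2.3−3)² = 41.39.
The Normal likelihood contributes (σ²)^(−n/2) exp(−SS/(2σ²)), so the posterior is Inverse-Gamma(α + n/2, β + SS/2) = Inverse-Gamma(5.4, 32.695).
The mode of Inverse-Gamma(a, b) is b/(a+1) = 32.695/6.4 ≈ 5.109.

σ̂²_MAP = 5.109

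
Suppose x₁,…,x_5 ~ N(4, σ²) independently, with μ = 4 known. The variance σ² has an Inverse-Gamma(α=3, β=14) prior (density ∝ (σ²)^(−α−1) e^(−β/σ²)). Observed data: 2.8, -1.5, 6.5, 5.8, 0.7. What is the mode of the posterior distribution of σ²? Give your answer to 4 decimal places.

σ̂²_MAP = 6.1592

Sum of squared deviations about the known mean: SS = (2.8−4)² + (-1.5−4)² + (6.5−4)² + (5.8−4)² + (0.7−4)² = 52.07.
The Normal likelihood contributes (σ²)^(−n/2) exp(−SS/(2σ²)), so the posterior is Inverse-Gamma(α + n/2, β + SS/2) = Inverse-Gamma(5.5, 40.035).
The mode of Inverse-Gamma(a, b) is b/(a+1) = 40.035/6.5 ≈ 6.1592.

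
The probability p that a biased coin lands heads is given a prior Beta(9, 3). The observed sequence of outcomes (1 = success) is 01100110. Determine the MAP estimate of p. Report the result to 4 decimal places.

Prior: Beta(9, 3).
Data: 4 successes in 8 trials (from the sequence). The binomial likelihood contributes p^4(1−p)^4, so the posterior is Beta(9+4, 3+4) = Beta(13, 7).
For Beta(a, b) with a, b > 1 the mode is (a−1)/(a+b−2) = 12/18 ≈ 0.6667.

p̂_MAP = 0.6667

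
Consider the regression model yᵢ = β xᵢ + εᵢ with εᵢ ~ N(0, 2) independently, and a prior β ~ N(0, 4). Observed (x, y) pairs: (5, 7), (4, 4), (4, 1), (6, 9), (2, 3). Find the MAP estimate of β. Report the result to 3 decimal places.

β̂_MAP = 1.179

log p(β | y) = −Σ(yᵢ − βxᵢ)²/(2·2) − β²/(2·4) + const.
Setting the derivative to zero: Σxᵢ(yᵢ − βxᵢ)/2 − β/4 = 0, so β = Σxᵢyᵢ / (Σxᵢ² + σ²/τ²).
Σxᵢyᵢ = 5·7 + 4·4 + 4·1 + 6·9 + 2·3 = 115; Σxᵢ² = 97; σ²/τ² = 0.5.
β̂_MAP = 115 / (97 + 0.5) = 115/97.5 ≈ 1.179.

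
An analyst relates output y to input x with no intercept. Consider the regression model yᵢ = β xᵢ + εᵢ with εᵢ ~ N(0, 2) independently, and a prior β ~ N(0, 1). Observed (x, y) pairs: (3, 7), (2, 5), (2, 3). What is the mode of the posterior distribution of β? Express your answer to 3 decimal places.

β̂_MAP = 1.947

log p(β | y) = −Σ(yᵢ − βxᵢ)²/(2·2) − β²/(2·1) + const.
Setting the derivative to zero: Σxᵢ(yᵢ − βxᵢ)/2 − β/1 = 0, so β = Σxᵢyᵢ / (Σxᵢ² + σ²/τ²).
Σxᵢyᵢ = 3·7 + 2·5 + 2·3 = 37; Σxᵢ² = 17; σ²/τ² = 2.
β̂_MAP = 37 / (17 + 2) = 37/19 ≈ 1.947.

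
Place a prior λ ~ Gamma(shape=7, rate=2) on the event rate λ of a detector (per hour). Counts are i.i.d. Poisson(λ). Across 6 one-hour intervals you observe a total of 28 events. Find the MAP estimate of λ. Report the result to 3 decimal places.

λ̂_MAP = 4.250

Σxᵢ = 28, n = 6.
Posterior ∝ λ^6e^(−2λ) · λ^28e^(−6λ) = λ^34e^(−8λ), i.e. Gamma(shape=35, rate=8).
The mode of a Gamma(a, b) with a ≥ 1 (shape–rate) is (a−1)/b = 34/8 ≈ 4.250.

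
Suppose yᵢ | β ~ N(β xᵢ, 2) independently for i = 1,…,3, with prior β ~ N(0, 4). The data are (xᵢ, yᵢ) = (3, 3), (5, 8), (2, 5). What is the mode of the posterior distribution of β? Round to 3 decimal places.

β̂_MAP = 1.532

log p(β | y) = −Σ(yᵢ − βxᵢ)²/(2·2) − β²/(2·4) + const.
Setting the derivative to zero: Σxᵢ(yᵢ − βxᵢ)/2 − β/4 = 0, so β = Σxᵢyᵢ / (Σxᵢ² + σ²/τ²).
Σxᵢyᵢ = 3·3 + 5·8 + 2·5 = 59; Σxᵢ² = 38; σ²/τ² = 0.5.
β̂_MAP = 59 / (38 + 0.5) = 59/38.5 ≈ 1.532.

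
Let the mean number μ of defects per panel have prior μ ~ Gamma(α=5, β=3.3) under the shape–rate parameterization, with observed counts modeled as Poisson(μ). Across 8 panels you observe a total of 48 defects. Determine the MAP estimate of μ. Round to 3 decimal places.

μ̂_MAP = 4.602

Σxᵢ = 48, n = 8.
Posterior ∝ μ^4e^(−3.3μ) · μ^48e^(−8μ) = μ^52e^(−11.3μ), i.e. Gamma(shape=53, rate=11.3).
The mode of a Gamma(a, b) with a ≥ 1 (shape–rate) is (a−1)/b = 52/11.3 ≈ 4.602.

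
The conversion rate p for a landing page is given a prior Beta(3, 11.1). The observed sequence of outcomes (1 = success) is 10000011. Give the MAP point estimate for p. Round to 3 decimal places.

p̂_MAP = 0.249

Prior: Beta(3, 11.1).
Data: 3 successes in 8 trials (from the sequence). The binomial likelihood contributes p^3(1−p)^5, so the posterior is Beta(3+3, 11.1+5) = Beta(6, 16.1).
For Beta(a, b) with a, b > 1 the mode is (a−1)/(a+b−2) = 5/20.1 ≈ 0.249.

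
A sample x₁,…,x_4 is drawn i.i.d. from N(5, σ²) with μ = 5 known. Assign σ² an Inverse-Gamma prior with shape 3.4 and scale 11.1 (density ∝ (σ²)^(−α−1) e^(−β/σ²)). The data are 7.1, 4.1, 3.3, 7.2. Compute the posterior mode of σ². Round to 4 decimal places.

σ̂²_MAP = 2.7461

Sum of squared deviations about the known mean: SS = (7.1−5)² + (4.1−5)² + (3.3−5)² + (7.2−5)² = 12.95.
The Normal likelihood contributes (σ²)^(−n/2) exp(−SS/(2σ²)), so the posterior is Inverse-Gamma(α + n/2, β + SS/2) = Inverse-Gamma(5.4, 17.575).
The mode of Inverse-Gamma(a, b) is b/(a+1) = 17.575/6.4 ≈ 2.7461.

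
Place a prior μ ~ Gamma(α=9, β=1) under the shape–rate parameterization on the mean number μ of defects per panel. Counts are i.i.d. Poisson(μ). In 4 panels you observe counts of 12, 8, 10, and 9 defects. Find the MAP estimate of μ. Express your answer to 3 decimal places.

μ̂_MAP = 9.400

Σxᵢ = 12+8+10+9 = 39, with n = 4.
Posterior ∝ μ^8e^(−1μ) · μ^39e^(−4μ) = μ^47e^(−5μ), i.e. Gamma(shape=48, rate=5).
The mode of a Gamma(a, b) with a ≥ 1 (shape–rate) is (a−1)/b = 47/5 ≈ 9.400.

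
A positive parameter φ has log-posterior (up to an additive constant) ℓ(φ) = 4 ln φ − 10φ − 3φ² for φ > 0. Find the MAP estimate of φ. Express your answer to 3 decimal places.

φ̂_MAP = 0.333

ℓ'(φ) = 4/φ − 10 − 6φ. Setting this to zero and multiplying by φ: 6φ² + 10φ − 4 = 0.
φ = (−10 + √(10² + 4·6·4)) / (2·6) = (−10 + √196) / 12 = (−10 + 14)/12 = 1/3.
ℓ''(φ) = −4/φ² − 6 < 0, confirming a maximum.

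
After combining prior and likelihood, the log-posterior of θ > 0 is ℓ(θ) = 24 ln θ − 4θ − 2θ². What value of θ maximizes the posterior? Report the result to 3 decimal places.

ℓ'(θ) = 24/θ − 4 − 4θ. Setting this to zero and multiplying by θ: 4θ² + 4θ − 24 = 0.
θ = (−4 + √(4² + 4·4·24)) / (2·4) = (−4 + √400) / 8 = (−4 + 20)/8 = 2.
ℓ''(θ) = −24/θ² − 4 < 0, confirming a maximum.

θ̂_MAP = 2.000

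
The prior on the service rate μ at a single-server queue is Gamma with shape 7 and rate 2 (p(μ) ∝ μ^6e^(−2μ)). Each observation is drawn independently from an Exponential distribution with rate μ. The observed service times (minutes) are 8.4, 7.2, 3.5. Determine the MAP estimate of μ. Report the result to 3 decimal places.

The Exponential(rate=μ) likelihood is ∝ μ^n e^(−μΣtᵢ). Here n = 3 and Σtᵢ = 8.4 + 7.2 + 3.5 = 19.1.
Posterior ∝ μ^6e^(−2μ) · μ^3e^(−19.1μ) = μ^9e^(−21.1μ), i.e. Gamma(10, 21.1).
Mode = (a−1)/b = 9/21.1 ≈ 0.427.

μ̂_MAP = 0.427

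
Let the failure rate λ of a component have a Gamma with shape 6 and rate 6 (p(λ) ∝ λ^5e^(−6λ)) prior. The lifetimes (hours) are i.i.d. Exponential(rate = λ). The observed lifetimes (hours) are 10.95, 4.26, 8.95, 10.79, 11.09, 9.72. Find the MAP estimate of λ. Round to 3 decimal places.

λ̂_MAP = 0.178

The Exponential(rate=λ) likelihood is ∝ λ^n e^(−λΣtᵢ). Here n = 6 and Σtᵢ = 10.95 + 4.26 + 8.95 + 10.79 + 11.09 + 9.72 = 55.76.
Posterior ∝ λ^5e^(−6λ) · λ^6e^(−55.76λ) = λ^11e^(−61.76λ), i.e. Gamma(12, 61.76).
Mode = (a−1)/b = 11/61.76 ≈ 0.178.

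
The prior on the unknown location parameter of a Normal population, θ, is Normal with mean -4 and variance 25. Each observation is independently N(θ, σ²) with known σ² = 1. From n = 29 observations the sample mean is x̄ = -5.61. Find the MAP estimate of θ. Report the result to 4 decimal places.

θ̂_MAP = -5.6078

n = 29, x̄ = -5.61.
For a Normal prior and Normal likelihood with known variance, the posterior is Normal; its mode equals its mean, the precision-weighted average.
Prior precision 1/σ₀² = 1/25 = 0.04; data precision n/σ² = 29/1 = 29.
θ̂ = (0.04·(-4) + 29·(-5.61)) / (0.04 + 29) = (-162.85)/29.04 = -16285/2904 ≈ -5.6078.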